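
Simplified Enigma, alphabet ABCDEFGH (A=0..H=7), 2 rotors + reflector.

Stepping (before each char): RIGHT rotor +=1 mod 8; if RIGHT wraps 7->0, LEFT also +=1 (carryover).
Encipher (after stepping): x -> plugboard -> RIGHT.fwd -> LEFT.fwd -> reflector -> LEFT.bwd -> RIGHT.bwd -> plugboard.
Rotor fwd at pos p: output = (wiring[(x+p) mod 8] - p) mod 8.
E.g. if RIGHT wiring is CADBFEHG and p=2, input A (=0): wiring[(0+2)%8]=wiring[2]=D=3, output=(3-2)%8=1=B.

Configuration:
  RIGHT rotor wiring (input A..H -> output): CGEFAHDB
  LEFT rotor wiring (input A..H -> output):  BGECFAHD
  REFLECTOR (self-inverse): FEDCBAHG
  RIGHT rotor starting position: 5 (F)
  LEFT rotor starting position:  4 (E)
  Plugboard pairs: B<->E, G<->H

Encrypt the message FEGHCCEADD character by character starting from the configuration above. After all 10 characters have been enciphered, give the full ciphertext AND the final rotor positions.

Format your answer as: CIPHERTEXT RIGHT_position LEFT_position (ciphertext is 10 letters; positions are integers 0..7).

Answer: ECBGFHADGA 7 5

Derivation:
Char 1 ('F'): step: R->6, L=4; F->plug->F->R->H->L->G->refl->H->L'->D->R'->B->plug->E
Char 2 ('E'): step: R->7, L=4; E->plug->B->R->D->L->H->refl->G->L'->H->R'->C->plug->C
Char 3 ('G'): step: R->0, L->5 (L advanced); G->plug->H->R->B->L->C->refl->D->L'->A->R'->E->plug->B
Char 4 ('H'): step: R->1, L=5; H->plug->G->R->A->L->D->refl->C->L'->B->R'->H->plug->G
Char 5 ('C'): step: R->2, L=5; C->plug->C->R->G->L->F->refl->A->L'->H->R'->F->plug->F
Char 6 ('C'): step: R->3, L=5; C->plug->C->R->E->L->B->refl->E->L'->D->R'->G->plug->H
Char 7 ('E'): step: R->4, L=5; E->plug->B->R->D->L->E->refl->B->L'->E->R'->A->plug->A
Char 8 ('A'): step: R->5, L=5; A->plug->A->R->C->L->G->refl->H->L'->F->R'->D->plug->D
Char 9 ('D'): step: R->6, L=5; D->plug->D->R->A->L->D->refl->C->L'->B->R'->H->plug->G
Char 10 ('D'): step: R->7, L=5; D->plug->D->R->F->L->H->refl->G->L'->C->R'->A->plug->A
Final: ciphertext=ECBGFHADGA, RIGHT=7, LEFT=5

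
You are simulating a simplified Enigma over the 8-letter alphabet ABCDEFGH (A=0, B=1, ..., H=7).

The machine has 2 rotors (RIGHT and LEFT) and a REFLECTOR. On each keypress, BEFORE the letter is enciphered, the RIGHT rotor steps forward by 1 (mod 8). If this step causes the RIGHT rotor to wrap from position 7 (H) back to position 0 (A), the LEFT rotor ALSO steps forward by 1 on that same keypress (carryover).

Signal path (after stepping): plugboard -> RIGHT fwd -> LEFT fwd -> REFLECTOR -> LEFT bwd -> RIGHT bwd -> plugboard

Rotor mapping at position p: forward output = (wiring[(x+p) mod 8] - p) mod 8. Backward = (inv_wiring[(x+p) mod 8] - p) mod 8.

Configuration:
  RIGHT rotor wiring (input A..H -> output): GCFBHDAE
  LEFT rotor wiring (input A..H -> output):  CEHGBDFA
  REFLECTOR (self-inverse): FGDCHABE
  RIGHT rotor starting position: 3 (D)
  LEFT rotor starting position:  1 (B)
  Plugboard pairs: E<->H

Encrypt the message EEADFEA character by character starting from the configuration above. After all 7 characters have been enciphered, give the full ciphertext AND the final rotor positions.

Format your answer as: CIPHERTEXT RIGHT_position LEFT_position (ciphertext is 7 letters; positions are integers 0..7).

Char 1 ('E'): step: R->4, L=1; E->plug->H->R->F->L->E->refl->H->L'->G->R'->F->plug->F
Char 2 ('E'): step: R->5, L=1; E->plug->H->R->C->L->F->refl->A->L'->D->R'->B->plug->B
Char 3 ('A'): step: R->6, L=1; A->plug->A->R->C->L->F->refl->A->L'->D->R'->F->plug->F
Char 4 ('D'): step: R->7, L=1; D->plug->D->R->G->L->H->refl->E->L'->F->R'->A->plug->A
Char 5 ('F'): step: R->0, L->2 (L advanced); F->plug->F->R->D->L->B->refl->G->L'->F->R'->C->plug->C
Char 6 ('E'): step: R->1, L=2; E->plug->H->R->F->L->G->refl->B->L'->D->R'->G->plug->G
Char 7 ('A'): step: R->2, L=2; A->plug->A->R->D->L->B->refl->G->L'->F->R'->C->plug->C
Final: ciphertext=FBFACGC, RIGHT=2, LEFT=2

Answer: FBFACGC 2 2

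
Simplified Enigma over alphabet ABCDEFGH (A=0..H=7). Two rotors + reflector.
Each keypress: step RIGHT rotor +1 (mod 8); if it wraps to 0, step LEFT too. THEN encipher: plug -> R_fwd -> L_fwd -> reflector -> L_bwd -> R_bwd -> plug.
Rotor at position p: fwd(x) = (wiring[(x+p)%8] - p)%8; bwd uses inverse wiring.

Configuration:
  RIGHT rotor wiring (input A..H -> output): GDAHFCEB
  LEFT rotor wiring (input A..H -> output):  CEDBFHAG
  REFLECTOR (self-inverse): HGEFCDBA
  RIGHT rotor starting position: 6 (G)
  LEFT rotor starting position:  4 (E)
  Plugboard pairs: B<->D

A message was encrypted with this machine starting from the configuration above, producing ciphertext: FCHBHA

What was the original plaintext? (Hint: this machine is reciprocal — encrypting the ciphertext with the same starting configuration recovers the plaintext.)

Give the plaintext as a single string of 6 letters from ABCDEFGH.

Answer: HAAADH

Derivation:
Char 1 ('F'): step: R->7, L=4; F->plug->F->R->G->L->H->refl->A->L'->F->R'->H->plug->H
Char 2 ('C'): step: R->0, L->5 (L advanced); C->plug->C->R->A->L->C->refl->E->L'->G->R'->A->plug->A
Char 3 ('H'): step: R->1, L=5; H->plug->H->R->F->L->G->refl->B->L'->C->R'->A->plug->A
Char 4 ('B'): step: R->2, L=5; B->plug->D->R->A->L->C->refl->E->L'->G->R'->A->plug->A
Char 5 ('H'): step: R->3, L=5; H->plug->H->R->F->L->G->refl->B->L'->C->R'->B->plug->D
Char 6 ('A'): step: R->4, L=5; A->plug->A->R->B->L->D->refl->F->L'->D->R'->H->plug->H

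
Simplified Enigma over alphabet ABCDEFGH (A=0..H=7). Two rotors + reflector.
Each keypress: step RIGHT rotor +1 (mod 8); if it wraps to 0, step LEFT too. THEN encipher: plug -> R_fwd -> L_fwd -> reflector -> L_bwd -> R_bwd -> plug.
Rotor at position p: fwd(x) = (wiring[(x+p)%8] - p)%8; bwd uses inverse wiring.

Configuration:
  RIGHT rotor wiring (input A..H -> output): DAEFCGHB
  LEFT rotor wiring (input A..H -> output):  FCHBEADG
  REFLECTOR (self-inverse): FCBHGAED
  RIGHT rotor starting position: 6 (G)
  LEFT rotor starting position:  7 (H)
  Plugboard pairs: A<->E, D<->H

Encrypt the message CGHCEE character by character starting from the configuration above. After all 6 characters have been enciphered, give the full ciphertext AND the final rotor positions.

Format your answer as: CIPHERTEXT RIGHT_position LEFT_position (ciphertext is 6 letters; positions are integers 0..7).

Char 1 ('C'): step: R->7, L=7; C->plug->C->R->B->L->G->refl->E->L'->H->R'->G->plug->G
Char 2 ('G'): step: R->0, L->0 (L advanced); G->plug->G->R->H->L->G->refl->E->L'->E->R'->C->plug->C
Char 3 ('H'): step: R->1, L=0; H->plug->D->R->B->L->C->refl->B->L'->D->R'->B->plug->B
Char 4 ('C'): step: R->2, L=0; C->plug->C->R->A->L->F->refl->A->L'->F->R'->E->plug->A
Char 5 ('E'): step: R->3, L=0; E->plug->A->R->C->L->H->refl->D->L'->G->R'->E->plug->A
Char 6 ('E'): step: R->4, L=0; E->plug->A->R->G->L->D->refl->H->L'->C->R'->B->plug->B
Final: ciphertext=GCBAAB, RIGHT=4, LEFT=0

Answer: GCBAAB 4 0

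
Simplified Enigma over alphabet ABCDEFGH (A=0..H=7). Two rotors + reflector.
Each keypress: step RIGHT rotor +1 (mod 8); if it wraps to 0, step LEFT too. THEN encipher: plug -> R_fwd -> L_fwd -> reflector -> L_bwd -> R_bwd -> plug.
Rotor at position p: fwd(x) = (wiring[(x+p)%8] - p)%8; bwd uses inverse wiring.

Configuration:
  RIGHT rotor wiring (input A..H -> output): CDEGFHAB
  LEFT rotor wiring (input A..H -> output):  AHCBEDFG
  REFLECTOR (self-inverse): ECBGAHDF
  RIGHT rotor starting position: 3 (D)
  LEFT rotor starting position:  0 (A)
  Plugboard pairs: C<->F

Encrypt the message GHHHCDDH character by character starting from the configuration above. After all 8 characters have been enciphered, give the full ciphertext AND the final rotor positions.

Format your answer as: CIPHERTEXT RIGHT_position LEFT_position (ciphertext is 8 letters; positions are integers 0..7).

Char 1 ('G'): step: R->4, L=0; G->plug->G->R->A->L->A->refl->E->L'->E->R'->C->plug->F
Char 2 ('H'): step: R->5, L=0; H->plug->H->R->A->L->A->refl->E->L'->E->R'->C->plug->F
Char 3 ('H'): step: R->6, L=0; H->plug->H->R->B->L->H->refl->F->L'->G->R'->E->plug->E
Char 4 ('H'): step: R->7, L=0; H->plug->H->R->B->L->H->refl->F->L'->G->R'->F->plug->C
Char 5 ('C'): step: R->0, L->1 (L advanced); C->plug->F->R->H->L->H->refl->F->L'->G->R'->D->plug->D
Char 6 ('D'): step: R->1, L=1; D->plug->D->R->E->L->C->refl->B->L'->B->R'->H->plug->H
Char 7 ('D'): step: R->2, L=1; D->plug->D->R->F->L->E->refl->A->L'->C->R'->A->plug->A
Char 8 ('H'): step: R->3, L=1; H->plug->H->R->B->L->B->refl->C->L'->E->R'->C->plug->F
Final: ciphertext=FFECDHAF, RIGHT=3, LEFT=1

Answer: FFECDHAF 3 1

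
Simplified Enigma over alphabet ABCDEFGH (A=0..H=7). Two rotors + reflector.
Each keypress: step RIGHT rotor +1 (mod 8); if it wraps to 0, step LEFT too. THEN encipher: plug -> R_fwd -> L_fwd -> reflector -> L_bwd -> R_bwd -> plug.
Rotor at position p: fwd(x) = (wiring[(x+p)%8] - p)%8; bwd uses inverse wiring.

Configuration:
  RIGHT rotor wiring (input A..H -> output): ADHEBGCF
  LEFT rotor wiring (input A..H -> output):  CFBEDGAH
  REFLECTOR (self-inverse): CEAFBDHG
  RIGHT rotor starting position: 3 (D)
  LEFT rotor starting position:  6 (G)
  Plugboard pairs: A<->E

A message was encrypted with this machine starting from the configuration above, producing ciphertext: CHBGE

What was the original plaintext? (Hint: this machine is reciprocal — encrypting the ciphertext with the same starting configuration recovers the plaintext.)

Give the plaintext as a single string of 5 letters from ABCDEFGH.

Char 1 ('C'): step: R->4, L=6; C->plug->C->R->G->L->F->refl->D->L'->E->R'->E->plug->A
Char 2 ('H'): step: R->5, L=6; H->plug->H->R->E->L->D->refl->F->L'->G->R'->E->plug->A
Char 3 ('B'): step: R->6, L=6; B->plug->B->R->H->L->A->refl->C->L'->A->R'->H->plug->H
Char 4 ('G'): step: R->7, L=6; G->plug->G->R->H->L->A->refl->C->L'->A->R'->D->plug->D
Char 5 ('E'): step: R->0, L->7 (L advanced); E->plug->A->R->A->L->A->refl->C->L'->D->R'->B->plug->B

Answer: AAHDB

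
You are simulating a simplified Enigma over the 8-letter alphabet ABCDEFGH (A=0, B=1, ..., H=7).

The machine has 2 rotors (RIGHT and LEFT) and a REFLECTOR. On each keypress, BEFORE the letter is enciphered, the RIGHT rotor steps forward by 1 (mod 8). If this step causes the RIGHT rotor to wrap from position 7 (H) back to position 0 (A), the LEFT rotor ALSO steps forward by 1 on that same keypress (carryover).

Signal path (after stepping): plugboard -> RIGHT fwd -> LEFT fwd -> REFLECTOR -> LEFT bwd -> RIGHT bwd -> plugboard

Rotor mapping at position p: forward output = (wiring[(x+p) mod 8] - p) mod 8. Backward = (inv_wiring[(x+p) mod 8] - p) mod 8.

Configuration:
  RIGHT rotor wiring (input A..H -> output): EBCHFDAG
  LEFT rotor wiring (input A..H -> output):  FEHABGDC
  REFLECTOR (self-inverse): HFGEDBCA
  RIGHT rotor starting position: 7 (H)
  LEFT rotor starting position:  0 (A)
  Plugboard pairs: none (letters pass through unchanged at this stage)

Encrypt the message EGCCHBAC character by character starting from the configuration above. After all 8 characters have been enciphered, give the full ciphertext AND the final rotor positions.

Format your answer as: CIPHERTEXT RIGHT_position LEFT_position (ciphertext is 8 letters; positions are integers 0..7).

Char 1 ('E'): step: R->0, L->1 (L advanced); E->plug->E->R->F->L->C->refl->G->L'->B->R'->B->plug->B
Char 2 ('G'): step: R->1, L=1; G->plug->G->R->F->L->C->refl->G->L'->B->R'->B->plug->B
Char 3 ('C'): step: R->2, L=1; C->plug->C->R->D->L->A->refl->H->L'->C->R'->G->plug->G
Char 4 ('C'): step: R->3, L=1; C->plug->C->R->A->L->D->refl->E->L'->H->R'->H->plug->H
Char 5 ('H'): step: R->4, L=1; H->plug->H->R->D->L->A->refl->H->L'->C->R'->D->plug->D
Char 6 ('B'): step: R->5, L=1; B->plug->B->R->D->L->A->refl->H->L'->C->R'->G->plug->G
Char 7 ('A'): step: R->6, L=1; A->plug->A->R->C->L->H->refl->A->L'->D->R'->D->plug->D
Char 8 ('C'): step: R->7, L=1; C->plug->C->R->C->L->H->refl->A->L'->D->R'->D->plug->D
Final: ciphertext=BBGHDGDD, RIGHT=7, LEFT=1

Answer: BBGHDGDD 7 1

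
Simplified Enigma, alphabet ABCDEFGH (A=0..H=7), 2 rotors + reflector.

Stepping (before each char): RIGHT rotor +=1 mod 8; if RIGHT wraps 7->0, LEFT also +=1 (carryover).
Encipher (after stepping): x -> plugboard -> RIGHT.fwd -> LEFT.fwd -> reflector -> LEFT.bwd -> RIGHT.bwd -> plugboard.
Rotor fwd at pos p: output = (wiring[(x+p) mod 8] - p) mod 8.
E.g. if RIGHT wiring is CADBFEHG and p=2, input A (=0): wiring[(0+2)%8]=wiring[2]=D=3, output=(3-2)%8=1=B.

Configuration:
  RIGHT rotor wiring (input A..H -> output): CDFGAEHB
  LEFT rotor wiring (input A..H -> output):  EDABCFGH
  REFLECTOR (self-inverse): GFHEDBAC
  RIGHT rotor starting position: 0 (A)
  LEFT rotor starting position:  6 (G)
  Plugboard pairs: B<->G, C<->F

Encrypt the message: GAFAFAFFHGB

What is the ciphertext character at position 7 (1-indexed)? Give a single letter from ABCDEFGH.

Char 1 ('G'): step: R->1, L=6; G->plug->B->R->E->L->C->refl->H->L'->H->R'->D->plug->D
Char 2 ('A'): step: R->2, L=6; A->plug->A->R->D->L->F->refl->B->L'->B->R'->H->plug->H
Char 3 ('F'): step: R->3, L=6; F->plug->C->R->B->L->B->refl->F->L'->D->R'->A->plug->A
Char 4 ('A'): step: R->4, L=6; A->plug->A->R->E->L->C->refl->H->L'->H->R'->F->plug->C
Char 5 ('F'): step: R->5, L=6; F->plug->C->R->E->L->C->refl->H->L'->H->R'->A->plug->A
Char 6 ('A'): step: R->6, L=6; A->plug->A->R->B->L->B->refl->F->L'->D->R'->B->plug->G
Char 7 ('F'): step: R->7, L=6; F->plug->C->R->E->L->C->refl->H->L'->H->R'->E->plug->E

E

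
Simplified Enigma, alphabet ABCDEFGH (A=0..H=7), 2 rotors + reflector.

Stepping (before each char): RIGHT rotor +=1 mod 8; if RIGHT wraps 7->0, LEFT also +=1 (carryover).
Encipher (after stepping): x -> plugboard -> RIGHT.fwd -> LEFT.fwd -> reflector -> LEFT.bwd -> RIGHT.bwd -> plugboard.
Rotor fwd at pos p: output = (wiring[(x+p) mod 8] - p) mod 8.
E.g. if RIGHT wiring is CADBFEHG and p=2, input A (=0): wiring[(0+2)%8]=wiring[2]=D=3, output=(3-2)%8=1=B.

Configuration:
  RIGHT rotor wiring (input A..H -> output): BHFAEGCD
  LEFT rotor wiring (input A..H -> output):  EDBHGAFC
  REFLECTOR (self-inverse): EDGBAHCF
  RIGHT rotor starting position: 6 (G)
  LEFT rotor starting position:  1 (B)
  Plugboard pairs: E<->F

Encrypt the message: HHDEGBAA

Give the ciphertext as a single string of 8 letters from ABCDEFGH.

Answer: AEAFDFEF

Derivation:
Char 1 ('H'): step: R->7, L=1; H->plug->H->R->D->L->F->refl->H->L'->E->R'->A->plug->A
Char 2 ('H'): step: R->0, L->2 (L advanced); H->plug->H->R->D->L->G->refl->C->L'->G->R'->F->plug->E
Char 3 ('D'): step: R->1, L=2; D->plug->D->R->D->L->G->refl->C->L'->G->R'->A->plug->A
Char 4 ('E'): step: R->2, L=2; E->plug->F->R->B->L->F->refl->H->L'->A->R'->E->plug->F
Char 5 ('G'): step: R->3, L=2; G->plug->G->R->E->L->D->refl->B->L'->H->R'->D->plug->D
Char 6 ('B'): step: R->4, L=2; B->plug->B->R->C->L->E->refl->A->L'->F->R'->E->plug->F
Char 7 ('A'): step: R->5, L=2; A->plug->A->R->B->L->F->refl->H->L'->A->R'->F->plug->E
Char 8 ('A'): step: R->6, L=2; A->plug->A->R->E->L->D->refl->B->L'->H->R'->E->plug->F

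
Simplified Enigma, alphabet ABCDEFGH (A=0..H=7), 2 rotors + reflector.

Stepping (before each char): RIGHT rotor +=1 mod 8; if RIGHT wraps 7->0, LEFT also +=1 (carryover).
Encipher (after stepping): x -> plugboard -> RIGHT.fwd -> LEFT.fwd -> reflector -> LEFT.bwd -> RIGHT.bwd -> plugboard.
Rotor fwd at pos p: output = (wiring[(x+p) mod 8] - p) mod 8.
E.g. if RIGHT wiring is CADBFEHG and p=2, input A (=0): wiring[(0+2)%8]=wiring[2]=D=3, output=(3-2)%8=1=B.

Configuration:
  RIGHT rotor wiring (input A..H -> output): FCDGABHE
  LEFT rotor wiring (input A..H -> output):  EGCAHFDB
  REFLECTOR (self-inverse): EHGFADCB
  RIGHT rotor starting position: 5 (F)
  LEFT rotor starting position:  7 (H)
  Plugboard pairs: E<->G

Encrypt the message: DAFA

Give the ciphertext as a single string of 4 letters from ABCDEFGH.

Char 1 ('D'): step: R->6, L=7; D->plug->D->R->E->L->B->refl->H->L'->C->R'->G->plug->E
Char 2 ('A'): step: R->7, L=7; A->plug->A->R->F->L->A->refl->E->L'->H->R'->E->plug->G
Char 3 ('F'): step: R->0, L->0 (L advanced); F->plug->F->R->B->L->G->refl->C->L'->C->R'->B->plug->B
Char 4 ('A'): step: R->1, L=0; A->plug->A->R->B->L->G->refl->C->L'->C->R'->B->plug->B

Answer: EGBB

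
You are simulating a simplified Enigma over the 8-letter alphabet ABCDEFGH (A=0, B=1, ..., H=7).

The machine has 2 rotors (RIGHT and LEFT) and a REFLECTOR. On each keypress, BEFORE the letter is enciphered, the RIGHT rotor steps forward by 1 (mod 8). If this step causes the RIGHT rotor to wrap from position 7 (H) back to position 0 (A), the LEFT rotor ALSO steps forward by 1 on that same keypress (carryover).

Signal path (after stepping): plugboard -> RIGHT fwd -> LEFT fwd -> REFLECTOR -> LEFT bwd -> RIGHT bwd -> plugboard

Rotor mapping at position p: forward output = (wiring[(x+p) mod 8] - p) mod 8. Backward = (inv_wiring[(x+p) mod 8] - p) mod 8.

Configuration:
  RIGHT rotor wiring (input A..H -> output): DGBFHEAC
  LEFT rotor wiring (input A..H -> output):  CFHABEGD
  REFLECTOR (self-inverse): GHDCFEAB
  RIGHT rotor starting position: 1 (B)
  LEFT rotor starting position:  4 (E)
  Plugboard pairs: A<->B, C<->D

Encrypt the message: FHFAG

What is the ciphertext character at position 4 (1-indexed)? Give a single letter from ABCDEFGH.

Char 1 ('F'): step: R->2, L=4; F->plug->F->R->A->L->F->refl->E->L'->H->R'->A->plug->B
Char 2 ('H'): step: R->3, L=4; H->plug->H->R->G->L->D->refl->C->L'->C->R'->A->plug->B
Char 3 ('F'): step: R->4, L=4; F->plug->F->R->C->L->C->refl->D->L'->G->R'->D->plug->C
Char 4 ('A'): step: R->5, L=4; A->plug->B->R->D->L->H->refl->B->L'->F->R'->C->plug->D

D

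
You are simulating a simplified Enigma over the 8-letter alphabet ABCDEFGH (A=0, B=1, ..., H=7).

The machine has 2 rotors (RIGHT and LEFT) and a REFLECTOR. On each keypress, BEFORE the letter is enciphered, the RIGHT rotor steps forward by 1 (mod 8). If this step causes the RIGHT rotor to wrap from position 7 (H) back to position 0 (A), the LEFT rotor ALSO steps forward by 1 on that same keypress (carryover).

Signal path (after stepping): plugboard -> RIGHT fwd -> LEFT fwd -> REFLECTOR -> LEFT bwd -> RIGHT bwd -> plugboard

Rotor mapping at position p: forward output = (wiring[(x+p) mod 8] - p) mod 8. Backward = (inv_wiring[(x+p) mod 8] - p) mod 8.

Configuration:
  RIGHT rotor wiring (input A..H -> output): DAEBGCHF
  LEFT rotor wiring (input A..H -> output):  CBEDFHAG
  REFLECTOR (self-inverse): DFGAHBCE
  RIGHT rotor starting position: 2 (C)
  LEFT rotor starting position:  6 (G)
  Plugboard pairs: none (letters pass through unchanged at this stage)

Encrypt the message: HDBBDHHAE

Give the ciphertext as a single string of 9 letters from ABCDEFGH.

Answer: BCDCFFDEG

Derivation:
Char 1 ('H'): step: R->3, L=6; H->plug->H->R->B->L->A->refl->D->L'->D->R'->B->plug->B
Char 2 ('D'): step: R->4, L=6; D->plug->D->R->B->L->A->refl->D->L'->D->R'->C->plug->C
Char 3 ('B'): step: R->5, L=6; B->plug->B->R->C->L->E->refl->H->L'->G->R'->D->plug->D
Char 4 ('B'): step: R->6, L=6; B->plug->B->R->H->L->B->refl->F->L'->F->R'->C->plug->C
Char 5 ('D'): step: R->7, L=6; D->plug->D->R->F->L->F->refl->B->L'->H->R'->F->plug->F
Char 6 ('H'): step: R->0, L->7 (L advanced); H->plug->H->R->F->L->G->refl->C->L'->C->R'->F->plug->F
Char 7 ('H'): step: R->1, L=7; H->plug->H->R->C->L->C->refl->G->L'->F->R'->D->plug->D
Char 8 ('A'): step: R->2, L=7; A->plug->A->R->C->L->C->refl->G->L'->F->R'->E->plug->E
Char 9 ('E'): step: R->3, L=7; E->plug->E->R->C->L->C->refl->G->L'->F->R'->G->plug->G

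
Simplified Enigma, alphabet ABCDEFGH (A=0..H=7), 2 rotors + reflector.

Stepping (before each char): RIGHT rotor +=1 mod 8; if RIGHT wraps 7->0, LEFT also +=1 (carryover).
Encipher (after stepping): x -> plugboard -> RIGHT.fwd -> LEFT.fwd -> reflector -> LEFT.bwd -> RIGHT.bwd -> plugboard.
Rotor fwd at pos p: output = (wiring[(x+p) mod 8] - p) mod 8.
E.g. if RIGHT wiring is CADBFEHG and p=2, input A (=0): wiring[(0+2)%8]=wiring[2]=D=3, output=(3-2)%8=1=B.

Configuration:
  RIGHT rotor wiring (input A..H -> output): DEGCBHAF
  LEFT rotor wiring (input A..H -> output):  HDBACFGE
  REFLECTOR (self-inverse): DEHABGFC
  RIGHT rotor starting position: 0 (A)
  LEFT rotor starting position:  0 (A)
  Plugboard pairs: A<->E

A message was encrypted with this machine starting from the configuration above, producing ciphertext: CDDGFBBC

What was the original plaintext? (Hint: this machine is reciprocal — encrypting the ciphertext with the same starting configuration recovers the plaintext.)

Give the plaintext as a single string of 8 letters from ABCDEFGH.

Answer: EABABEGA

Derivation:
Char 1 ('C'): step: R->1, L=0; C->plug->C->R->B->L->D->refl->A->L'->D->R'->A->plug->E
Char 2 ('D'): step: R->2, L=0; D->plug->D->R->F->L->F->refl->G->L'->G->R'->E->plug->A
Char 3 ('D'): step: R->3, L=0; D->plug->D->R->F->L->F->refl->G->L'->G->R'->B->plug->B
Char 4 ('G'): step: R->4, L=0; G->plug->G->R->C->L->B->refl->E->L'->H->R'->E->plug->A
Char 5 ('F'): step: R->5, L=0; F->plug->F->R->B->L->D->refl->A->L'->D->R'->B->plug->B
Char 6 ('B'): step: R->6, L=0; B->plug->B->R->H->L->E->refl->B->L'->C->R'->A->plug->E
Char 7 ('B'): step: R->7, L=0; B->plug->B->R->E->L->C->refl->H->L'->A->R'->G->plug->G
Char 8 ('C'): step: R->0, L->1 (L advanced); C->plug->C->R->G->L->D->refl->A->L'->B->R'->E->plug->A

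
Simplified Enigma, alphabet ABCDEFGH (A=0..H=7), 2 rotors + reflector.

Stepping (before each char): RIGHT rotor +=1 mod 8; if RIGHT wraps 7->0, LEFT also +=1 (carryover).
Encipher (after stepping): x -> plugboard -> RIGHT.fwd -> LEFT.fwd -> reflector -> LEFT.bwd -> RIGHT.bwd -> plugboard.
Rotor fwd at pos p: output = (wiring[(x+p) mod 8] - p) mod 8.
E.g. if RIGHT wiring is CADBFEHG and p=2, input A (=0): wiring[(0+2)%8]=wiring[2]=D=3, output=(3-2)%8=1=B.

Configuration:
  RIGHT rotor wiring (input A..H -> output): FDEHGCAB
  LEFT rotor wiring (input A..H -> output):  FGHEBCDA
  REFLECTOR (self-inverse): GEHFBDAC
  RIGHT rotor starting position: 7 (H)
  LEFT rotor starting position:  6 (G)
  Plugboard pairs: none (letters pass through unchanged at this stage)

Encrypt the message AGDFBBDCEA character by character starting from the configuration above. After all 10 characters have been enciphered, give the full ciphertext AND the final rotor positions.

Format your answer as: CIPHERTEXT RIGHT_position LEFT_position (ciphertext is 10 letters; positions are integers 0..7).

Answer: FFFDCHABGD 1 0

Derivation:
Char 1 ('A'): step: R->0, L->7 (L advanced); A->plug->A->R->F->L->C->refl->H->L'->C->R'->F->plug->F
Char 2 ('G'): step: R->1, L=7; G->plug->G->R->A->L->B->refl->E->L'->H->R'->F->plug->F
Char 3 ('D'): step: R->2, L=7; D->plug->D->R->A->L->B->refl->E->L'->H->R'->F->plug->F
Char 4 ('F'): step: R->3, L=7; F->plug->F->R->C->L->H->refl->C->L'->F->R'->D->plug->D
Char 5 ('B'): step: R->4, L=7; B->plug->B->R->G->L->D->refl->F->L'->E->R'->C->plug->C
Char 6 ('B'): step: R->5, L=7; B->plug->B->R->D->L->A->refl->G->L'->B->R'->H->plug->H
Char 7 ('D'): step: R->6, L=7; D->plug->D->R->F->L->C->refl->H->L'->C->R'->A->plug->A
Char 8 ('C'): step: R->7, L=7; C->plug->C->R->E->L->F->refl->D->L'->G->R'->B->plug->B
Char 9 ('E'): step: R->0, L->0 (L advanced); E->plug->E->R->G->L->D->refl->F->L'->A->R'->G->plug->G
Char 10 ('A'): step: R->1, L=0; A->plug->A->R->C->L->H->refl->C->L'->F->R'->D->plug->D
Final: ciphertext=FFFDCHABGD, RIGHT=1, LEFT=0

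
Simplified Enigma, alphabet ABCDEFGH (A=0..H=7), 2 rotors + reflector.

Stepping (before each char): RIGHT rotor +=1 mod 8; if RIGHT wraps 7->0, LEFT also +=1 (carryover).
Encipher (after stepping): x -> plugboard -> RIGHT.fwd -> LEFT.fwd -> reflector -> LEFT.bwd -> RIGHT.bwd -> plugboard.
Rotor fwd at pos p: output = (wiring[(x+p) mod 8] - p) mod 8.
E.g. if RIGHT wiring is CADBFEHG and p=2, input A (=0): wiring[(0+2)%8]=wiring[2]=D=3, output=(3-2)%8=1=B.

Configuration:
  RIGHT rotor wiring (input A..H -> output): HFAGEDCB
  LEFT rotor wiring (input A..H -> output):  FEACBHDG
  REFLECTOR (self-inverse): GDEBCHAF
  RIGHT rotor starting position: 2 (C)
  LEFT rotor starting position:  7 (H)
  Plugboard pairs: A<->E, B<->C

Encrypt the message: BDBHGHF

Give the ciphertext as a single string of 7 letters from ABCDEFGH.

Answer: GCFDHFD

Derivation:
Char 1 ('B'): step: R->3, L=7; B->plug->C->R->A->L->H->refl->F->L'->C->R'->G->plug->G
Char 2 ('D'): step: R->4, L=7; D->plug->D->R->F->L->C->refl->E->L'->H->R'->B->plug->C
Char 3 ('B'): step: R->5, L=7; B->plug->C->R->E->L->D->refl->B->L'->D->R'->F->plug->F
Char 4 ('H'): step: R->6, L=7; H->plug->H->R->F->L->C->refl->E->L'->H->R'->D->plug->D
Char 5 ('G'): step: R->7, L=7; G->plug->G->R->E->L->D->refl->B->L'->D->R'->H->plug->H
Char 6 ('H'): step: R->0, L->0 (L advanced); H->plug->H->R->B->L->E->refl->C->L'->D->R'->F->plug->F
Char 7 ('F'): step: R->1, L=0; F->plug->F->R->B->L->E->refl->C->L'->D->R'->D->plug->D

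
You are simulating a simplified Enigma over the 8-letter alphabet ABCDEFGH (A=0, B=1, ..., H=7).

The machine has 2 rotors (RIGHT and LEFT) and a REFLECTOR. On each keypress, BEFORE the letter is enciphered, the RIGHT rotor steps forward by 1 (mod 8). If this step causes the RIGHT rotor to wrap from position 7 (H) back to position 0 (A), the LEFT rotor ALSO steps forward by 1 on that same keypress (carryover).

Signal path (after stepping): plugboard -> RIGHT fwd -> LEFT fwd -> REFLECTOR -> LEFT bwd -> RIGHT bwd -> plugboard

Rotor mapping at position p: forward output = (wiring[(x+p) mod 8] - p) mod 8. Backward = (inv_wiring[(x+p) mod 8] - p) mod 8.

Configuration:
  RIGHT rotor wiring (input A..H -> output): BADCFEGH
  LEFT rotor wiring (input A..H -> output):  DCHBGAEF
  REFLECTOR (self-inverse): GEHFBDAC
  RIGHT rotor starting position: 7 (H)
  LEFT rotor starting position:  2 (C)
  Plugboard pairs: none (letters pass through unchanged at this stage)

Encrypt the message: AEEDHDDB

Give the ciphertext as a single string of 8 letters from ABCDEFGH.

Answer: DAHAFFBC

Derivation:
Char 1 ('A'): step: R->0, L->3 (L advanced); A->plug->A->R->B->L->D->refl->F->L'->C->R'->D->plug->D
Char 2 ('E'): step: R->1, L=3; E->plug->E->R->D->L->B->refl->E->L'->H->R'->A->plug->A
Char 3 ('E'): step: R->2, L=3; E->plug->E->R->E->L->C->refl->H->L'->G->R'->H->plug->H
Char 4 ('D'): step: R->3, L=3; D->plug->D->R->D->L->B->refl->E->L'->H->R'->A->plug->A
Char 5 ('H'): step: R->4, L=3; H->plug->H->R->G->L->H->refl->C->L'->E->R'->F->plug->F
Char 6 ('D'): step: R->5, L=3; D->plug->D->R->E->L->C->refl->H->L'->G->R'->F->plug->F
Char 7 ('D'): step: R->6, L=3; D->plug->D->R->C->L->F->refl->D->L'->B->R'->B->plug->B
Char 8 ('B'): step: R->7, L=3; B->plug->B->R->C->L->F->refl->D->L'->B->R'->C->plug->C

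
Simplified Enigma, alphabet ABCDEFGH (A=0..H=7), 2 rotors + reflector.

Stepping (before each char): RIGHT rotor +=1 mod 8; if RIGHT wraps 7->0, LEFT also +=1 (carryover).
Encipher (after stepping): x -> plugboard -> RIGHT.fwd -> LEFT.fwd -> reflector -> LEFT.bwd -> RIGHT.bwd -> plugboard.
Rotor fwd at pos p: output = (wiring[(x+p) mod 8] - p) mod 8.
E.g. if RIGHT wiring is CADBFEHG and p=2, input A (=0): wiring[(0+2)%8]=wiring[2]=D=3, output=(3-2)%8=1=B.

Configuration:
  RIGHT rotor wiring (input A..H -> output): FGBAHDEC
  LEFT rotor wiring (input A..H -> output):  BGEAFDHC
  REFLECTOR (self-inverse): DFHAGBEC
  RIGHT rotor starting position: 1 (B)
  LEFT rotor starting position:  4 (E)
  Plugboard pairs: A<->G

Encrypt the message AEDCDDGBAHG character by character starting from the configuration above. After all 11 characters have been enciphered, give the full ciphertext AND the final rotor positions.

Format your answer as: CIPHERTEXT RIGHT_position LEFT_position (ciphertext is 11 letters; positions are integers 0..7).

Char 1 ('A'): step: R->2, L=4; A->plug->G->R->D->L->G->refl->E->L'->H->R'->A->plug->G
Char 2 ('E'): step: R->3, L=4; E->plug->E->R->H->L->E->refl->G->L'->D->R'->G->plug->A
Char 3 ('D'): step: R->4, L=4; D->plug->D->R->G->L->A->refl->D->L'->C->R'->F->plug->F
Char 4 ('C'): step: R->5, L=4; C->plug->C->R->F->L->C->refl->H->L'->B->R'->E->plug->E
Char 5 ('D'): step: R->6, L=4; D->plug->D->R->A->L->B->refl->F->L'->E->R'->B->plug->B
Char 6 ('D'): step: R->7, L=4; D->plug->D->R->C->L->D->refl->A->L'->G->R'->B->plug->B
Char 7 ('G'): step: R->0, L->5 (L advanced); G->plug->A->R->F->L->H->refl->C->L'->B->R'->C->plug->C
Char 8 ('B'): step: R->1, L=5; B->plug->B->R->A->L->G->refl->E->L'->D->R'->F->plug->F
Char 9 ('A'): step: R->2, L=5; A->plug->G->R->D->L->E->refl->G->L'->A->R'->F->plug->F
Char 10 ('H'): step: R->3, L=5; H->plug->H->R->G->L->D->refl->A->L'->H->R'->E->plug->E
Char 11 ('G'): step: R->4, L=5; G->plug->A->R->D->L->E->refl->G->L'->A->R'->C->plug->C
Final: ciphertext=GAFEBBCFFEC, RIGHT=4, LEFT=5

Answer: GAFEBBCFFEC 4 5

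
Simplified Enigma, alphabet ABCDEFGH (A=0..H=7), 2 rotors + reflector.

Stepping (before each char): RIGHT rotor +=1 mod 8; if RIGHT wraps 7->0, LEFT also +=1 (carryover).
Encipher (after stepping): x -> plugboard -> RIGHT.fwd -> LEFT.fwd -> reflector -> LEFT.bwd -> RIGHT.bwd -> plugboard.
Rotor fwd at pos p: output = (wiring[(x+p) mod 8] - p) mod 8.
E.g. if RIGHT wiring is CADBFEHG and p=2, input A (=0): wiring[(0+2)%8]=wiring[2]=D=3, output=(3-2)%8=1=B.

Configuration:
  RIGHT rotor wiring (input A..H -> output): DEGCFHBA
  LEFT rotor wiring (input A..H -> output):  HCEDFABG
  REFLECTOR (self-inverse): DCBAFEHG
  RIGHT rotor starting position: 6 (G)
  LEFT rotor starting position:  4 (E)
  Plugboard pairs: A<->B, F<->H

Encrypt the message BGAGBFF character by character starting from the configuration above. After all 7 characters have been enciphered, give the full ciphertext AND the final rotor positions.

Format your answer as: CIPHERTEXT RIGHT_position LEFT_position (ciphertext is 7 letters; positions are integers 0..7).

Answer: FAEBHCE 5 5

Derivation:
Char 1 ('B'): step: R->7, L=4; B->plug->A->R->B->L->E->refl->F->L'->C->R'->H->plug->F
Char 2 ('G'): step: R->0, L->5 (L advanced); G->plug->G->R->B->L->E->refl->F->L'->E->R'->B->plug->A
Char 3 ('A'): step: R->1, L=5; A->plug->B->R->F->L->H->refl->G->L'->G->R'->E->plug->E
Char 4 ('G'): step: R->2, L=5; G->plug->G->R->B->L->E->refl->F->L'->E->R'->A->plug->B
Char 5 ('B'): step: R->3, L=5; B->plug->A->R->H->L->A->refl->D->L'->A->R'->F->plug->H
Char 6 ('F'): step: R->4, L=5; F->plug->H->R->G->L->G->refl->H->L'->F->R'->C->plug->C
Char 7 ('F'): step: R->5, L=5; F->plug->H->R->A->L->D->refl->A->L'->H->R'->E->plug->E
Final: ciphertext=FAEBHCE, RIGHT=5, LEFT=5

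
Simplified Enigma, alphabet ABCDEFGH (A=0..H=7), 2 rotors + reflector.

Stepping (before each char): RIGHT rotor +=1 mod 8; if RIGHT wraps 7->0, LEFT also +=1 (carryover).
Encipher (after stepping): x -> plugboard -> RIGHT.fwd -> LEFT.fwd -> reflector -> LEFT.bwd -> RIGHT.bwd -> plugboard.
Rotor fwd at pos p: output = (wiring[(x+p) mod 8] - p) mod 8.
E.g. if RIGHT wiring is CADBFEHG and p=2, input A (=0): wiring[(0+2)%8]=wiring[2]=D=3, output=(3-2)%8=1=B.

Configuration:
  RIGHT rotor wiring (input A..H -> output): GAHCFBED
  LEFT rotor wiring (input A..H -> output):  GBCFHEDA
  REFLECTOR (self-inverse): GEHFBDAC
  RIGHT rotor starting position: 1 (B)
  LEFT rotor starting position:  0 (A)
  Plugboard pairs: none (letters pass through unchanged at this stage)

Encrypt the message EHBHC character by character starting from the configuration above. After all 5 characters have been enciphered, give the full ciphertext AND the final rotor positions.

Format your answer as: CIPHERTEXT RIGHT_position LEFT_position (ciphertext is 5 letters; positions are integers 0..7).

Answer: GBABG 6 0

Derivation:
Char 1 ('E'): step: R->2, L=0; E->plug->E->R->C->L->C->refl->H->L'->E->R'->G->plug->G
Char 2 ('H'): step: R->3, L=0; H->plug->H->R->E->L->H->refl->C->L'->C->R'->B->plug->B
Char 3 ('B'): step: R->4, L=0; B->plug->B->R->F->L->E->refl->B->L'->B->R'->A->plug->A
Char 4 ('H'): step: R->5, L=0; H->plug->H->R->A->L->G->refl->A->L'->H->R'->B->plug->B
Char 5 ('C'): step: R->6, L=0; C->plug->C->R->A->L->G->refl->A->L'->H->R'->G->plug->G
Final: ciphertext=GBABG, RIGHT=6, LEFT=0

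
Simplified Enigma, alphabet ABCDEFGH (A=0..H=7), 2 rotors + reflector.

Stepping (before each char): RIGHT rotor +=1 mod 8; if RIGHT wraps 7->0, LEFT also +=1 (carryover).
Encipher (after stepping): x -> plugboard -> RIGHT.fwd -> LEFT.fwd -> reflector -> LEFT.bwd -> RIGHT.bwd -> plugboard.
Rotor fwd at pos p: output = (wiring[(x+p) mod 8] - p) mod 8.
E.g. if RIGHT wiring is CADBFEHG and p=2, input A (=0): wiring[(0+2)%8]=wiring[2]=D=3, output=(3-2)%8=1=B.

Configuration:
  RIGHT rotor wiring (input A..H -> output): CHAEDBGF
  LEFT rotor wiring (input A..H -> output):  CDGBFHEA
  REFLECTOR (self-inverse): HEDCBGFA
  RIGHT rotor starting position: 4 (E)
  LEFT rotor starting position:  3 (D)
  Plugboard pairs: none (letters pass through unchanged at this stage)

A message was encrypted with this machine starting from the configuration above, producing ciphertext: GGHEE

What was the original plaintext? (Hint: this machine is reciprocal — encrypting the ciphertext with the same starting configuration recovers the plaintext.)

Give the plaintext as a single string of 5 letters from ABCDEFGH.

Char 1 ('G'): step: R->5, L=3; G->plug->G->R->H->L->D->refl->C->L'->B->R'->B->plug->B
Char 2 ('G'): step: R->6, L=3; G->plug->G->R->F->L->H->refl->A->L'->G->R'->F->plug->F
Char 3 ('H'): step: R->7, L=3; H->plug->H->R->H->L->D->refl->C->L'->B->R'->D->plug->D
Char 4 ('E'): step: R->0, L->4 (L advanced); E->plug->E->R->D->L->E->refl->B->L'->A->R'->C->plug->C
Char 5 ('E'): step: R->1, L=4; E->plug->E->R->A->L->B->refl->E->L'->D->R'->C->plug->C

Answer: BFDCC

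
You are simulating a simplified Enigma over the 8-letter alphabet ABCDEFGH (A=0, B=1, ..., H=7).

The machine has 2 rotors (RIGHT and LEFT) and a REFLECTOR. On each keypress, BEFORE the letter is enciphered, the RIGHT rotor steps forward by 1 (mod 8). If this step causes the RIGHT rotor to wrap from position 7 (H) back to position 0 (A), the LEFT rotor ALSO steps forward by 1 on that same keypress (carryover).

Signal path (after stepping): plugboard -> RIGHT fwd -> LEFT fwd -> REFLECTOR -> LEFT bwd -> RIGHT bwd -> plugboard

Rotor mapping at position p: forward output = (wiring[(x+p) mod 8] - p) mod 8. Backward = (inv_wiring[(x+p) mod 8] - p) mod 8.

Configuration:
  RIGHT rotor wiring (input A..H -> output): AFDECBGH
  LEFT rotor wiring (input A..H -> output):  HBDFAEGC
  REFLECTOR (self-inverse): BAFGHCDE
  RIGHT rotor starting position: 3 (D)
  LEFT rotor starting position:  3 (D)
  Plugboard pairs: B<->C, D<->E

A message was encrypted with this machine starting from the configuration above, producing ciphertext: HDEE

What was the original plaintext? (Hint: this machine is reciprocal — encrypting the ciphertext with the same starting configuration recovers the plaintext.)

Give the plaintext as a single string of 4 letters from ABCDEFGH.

Char 1 ('H'): step: R->4, L=3; H->plug->H->R->A->L->C->refl->F->L'->B->R'->F->plug->F
Char 2 ('D'): step: R->5, L=3; D->plug->E->R->A->L->C->refl->F->L'->B->R'->B->plug->C
Char 3 ('E'): step: R->6, L=3; E->plug->D->R->H->L->A->refl->B->L'->C->R'->C->plug->B
Char 4 ('E'): step: R->7, L=3; E->plug->D->R->E->L->H->refl->E->L'->F->R'->E->plug->D

Answer: FCBD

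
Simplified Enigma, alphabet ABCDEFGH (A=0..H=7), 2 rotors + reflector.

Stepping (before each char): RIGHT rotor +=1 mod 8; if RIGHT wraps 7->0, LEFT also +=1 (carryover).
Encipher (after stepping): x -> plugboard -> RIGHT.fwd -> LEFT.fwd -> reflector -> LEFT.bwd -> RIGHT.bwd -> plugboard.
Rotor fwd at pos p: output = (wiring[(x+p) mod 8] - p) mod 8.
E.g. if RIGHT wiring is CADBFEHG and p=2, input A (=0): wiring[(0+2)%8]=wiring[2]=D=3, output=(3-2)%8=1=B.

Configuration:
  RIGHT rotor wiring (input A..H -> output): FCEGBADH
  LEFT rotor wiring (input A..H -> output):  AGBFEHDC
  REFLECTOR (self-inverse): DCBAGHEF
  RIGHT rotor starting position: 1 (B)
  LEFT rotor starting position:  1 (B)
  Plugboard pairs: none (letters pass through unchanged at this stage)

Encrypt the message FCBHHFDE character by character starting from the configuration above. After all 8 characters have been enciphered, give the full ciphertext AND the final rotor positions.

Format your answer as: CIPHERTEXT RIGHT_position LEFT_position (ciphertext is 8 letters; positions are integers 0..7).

Answer: DBHCDHHG 1 2

Derivation:
Char 1 ('F'): step: R->2, L=1; F->plug->F->R->F->L->C->refl->B->L'->G->R'->D->plug->D
Char 2 ('C'): step: R->3, L=1; C->plug->C->R->F->L->C->refl->B->L'->G->R'->B->plug->B
Char 3 ('B'): step: R->4, L=1; B->plug->B->R->E->L->G->refl->E->L'->C->R'->H->plug->H
Char 4 ('H'): step: R->5, L=1; H->plug->H->R->E->L->G->refl->E->L'->C->R'->C->plug->C
Char 5 ('H'): step: R->6, L=1; H->plug->H->R->C->L->E->refl->G->L'->E->R'->D->plug->D
Char 6 ('F'): step: R->7, L=1; F->plug->F->R->C->L->E->refl->G->L'->E->R'->H->plug->H
Char 7 ('D'): step: R->0, L->2 (L advanced); D->plug->D->R->G->L->G->refl->E->L'->H->R'->H->plug->H
Char 8 ('E'): step: R->1, L=2; E->plug->E->R->H->L->E->refl->G->L'->G->R'->G->plug->G
Final: ciphertext=DBHCDHHG, RIGHT=1, LEFT=2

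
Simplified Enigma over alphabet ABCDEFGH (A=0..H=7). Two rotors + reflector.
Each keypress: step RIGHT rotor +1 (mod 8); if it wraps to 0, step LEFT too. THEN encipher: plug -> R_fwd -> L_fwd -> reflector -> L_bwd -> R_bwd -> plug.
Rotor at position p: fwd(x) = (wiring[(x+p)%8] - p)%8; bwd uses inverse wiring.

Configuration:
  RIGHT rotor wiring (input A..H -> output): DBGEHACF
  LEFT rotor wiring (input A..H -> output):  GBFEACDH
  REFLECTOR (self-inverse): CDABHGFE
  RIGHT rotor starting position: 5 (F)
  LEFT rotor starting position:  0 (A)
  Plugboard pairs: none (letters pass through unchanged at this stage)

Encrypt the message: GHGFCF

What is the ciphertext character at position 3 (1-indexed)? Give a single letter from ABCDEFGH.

Char 1 ('G'): step: R->6, L=0; G->plug->G->R->B->L->B->refl->D->L'->G->R'->F->plug->F
Char 2 ('H'): step: R->7, L=0; H->plug->H->R->D->L->E->refl->H->L'->H->R'->D->plug->D
Char 3 ('G'): step: R->0, L->1 (L advanced); G->plug->G->R->C->L->D->refl->B->L'->E->R'->D->plug->D

D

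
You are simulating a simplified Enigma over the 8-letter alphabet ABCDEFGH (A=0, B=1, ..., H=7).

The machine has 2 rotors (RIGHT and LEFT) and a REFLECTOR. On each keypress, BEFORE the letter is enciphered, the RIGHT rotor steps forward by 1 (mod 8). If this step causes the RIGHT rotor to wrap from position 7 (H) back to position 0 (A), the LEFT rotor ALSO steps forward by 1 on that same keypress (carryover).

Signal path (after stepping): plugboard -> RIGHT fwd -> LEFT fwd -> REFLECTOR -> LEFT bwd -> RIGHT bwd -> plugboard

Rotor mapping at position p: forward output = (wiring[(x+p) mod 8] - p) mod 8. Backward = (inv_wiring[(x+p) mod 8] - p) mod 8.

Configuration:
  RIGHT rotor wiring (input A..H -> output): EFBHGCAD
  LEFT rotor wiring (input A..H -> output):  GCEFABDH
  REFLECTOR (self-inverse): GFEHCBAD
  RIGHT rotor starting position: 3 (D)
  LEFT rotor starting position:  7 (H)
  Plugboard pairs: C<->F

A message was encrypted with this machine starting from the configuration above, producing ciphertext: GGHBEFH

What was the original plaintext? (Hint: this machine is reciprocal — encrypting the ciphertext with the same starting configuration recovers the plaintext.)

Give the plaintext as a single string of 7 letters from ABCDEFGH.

Answer: HHGGDCB

Derivation:
Char 1 ('G'): step: R->4, L=7; G->plug->G->R->F->L->B->refl->F->L'->D->R'->H->plug->H
Char 2 ('G'): step: R->5, L=7; G->plug->G->R->C->L->D->refl->H->L'->B->R'->H->plug->H
Char 3 ('H'): step: R->6, L=7; H->plug->H->R->E->L->G->refl->A->L'->A->R'->G->plug->G
Char 4 ('B'): step: R->7, L=7; B->plug->B->R->F->L->B->refl->F->L'->D->R'->G->plug->G
Char 5 ('E'): step: R->0, L->0 (L advanced); E->plug->E->R->G->L->D->refl->H->L'->H->R'->D->plug->D
Char 6 ('F'): step: R->1, L=0; F->plug->C->R->G->L->D->refl->H->L'->H->R'->F->plug->C
Char 7 ('H'): step: R->2, L=0; H->plug->H->R->D->L->F->refl->B->L'->F->R'->B->plug->B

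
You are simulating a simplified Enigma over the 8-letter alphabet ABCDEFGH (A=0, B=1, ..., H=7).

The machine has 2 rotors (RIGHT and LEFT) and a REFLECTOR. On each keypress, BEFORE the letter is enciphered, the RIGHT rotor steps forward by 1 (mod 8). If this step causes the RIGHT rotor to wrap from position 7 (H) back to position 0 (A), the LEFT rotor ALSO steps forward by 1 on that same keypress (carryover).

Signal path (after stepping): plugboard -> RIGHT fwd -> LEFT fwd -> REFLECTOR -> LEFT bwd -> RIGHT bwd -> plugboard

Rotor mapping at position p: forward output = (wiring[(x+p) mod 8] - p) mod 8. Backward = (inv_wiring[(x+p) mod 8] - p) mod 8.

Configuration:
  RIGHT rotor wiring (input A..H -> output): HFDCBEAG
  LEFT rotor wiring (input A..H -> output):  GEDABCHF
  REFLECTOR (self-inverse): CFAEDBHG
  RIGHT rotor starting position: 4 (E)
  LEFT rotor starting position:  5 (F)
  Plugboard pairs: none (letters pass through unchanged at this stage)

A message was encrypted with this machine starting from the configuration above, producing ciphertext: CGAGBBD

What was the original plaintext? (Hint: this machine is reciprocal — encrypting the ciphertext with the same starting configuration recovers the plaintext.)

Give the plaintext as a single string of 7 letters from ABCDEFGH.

Answer: DBCFGFG

Derivation:
Char 1 ('C'): step: R->5, L=5; C->plug->C->R->B->L->C->refl->A->L'->C->R'->D->plug->D
Char 2 ('G'): step: R->6, L=5; G->plug->G->R->D->L->B->refl->F->L'->A->R'->B->plug->B
Char 3 ('A'): step: R->7, L=5; A->plug->A->R->H->L->E->refl->D->L'->G->R'->C->plug->C
Char 4 ('G'): step: R->0, L->6 (L advanced); G->plug->G->R->A->L->B->refl->F->L'->E->R'->F->plug->F
Char 5 ('B'): step: R->1, L=6; B->plug->B->R->C->L->A->refl->C->L'->F->R'->G->plug->G
Char 6 ('B'): step: R->2, L=6; B->plug->B->R->A->L->B->refl->F->L'->E->R'->F->plug->F
Char 7 ('D'): step: R->3, L=6; D->plug->D->R->F->L->C->refl->A->L'->C->R'->G->plug->G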